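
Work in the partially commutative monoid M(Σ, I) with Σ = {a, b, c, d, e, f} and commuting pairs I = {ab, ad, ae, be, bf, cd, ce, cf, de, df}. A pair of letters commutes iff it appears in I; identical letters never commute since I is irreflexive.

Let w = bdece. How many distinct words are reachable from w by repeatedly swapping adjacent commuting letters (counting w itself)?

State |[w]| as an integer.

20

drop 0:b onto floor
drop 1:d onto {0:b}
drop 2:e onto floor
drop 3:c onto {0:b}
drop 4:e onto {2:e}
ground layer = {0:b, 2:e}
drop-orders for the pieces not yet dropped (sum over which currently-grounded one goes next):
  1 to go: {1} 1  {3} 1  {4} 1
  2 to go: {1,3} 2  {1,4} 2  {2,4} 1  {3,4} 2
  3 to go: {0,1,3} 2  {1,2,4} 3  {1,3,4} 6  {2,3,4} 3
  if 0:b drops first: 12 orders
  if 2:e drops first: 8 orders
heap linearizations: 20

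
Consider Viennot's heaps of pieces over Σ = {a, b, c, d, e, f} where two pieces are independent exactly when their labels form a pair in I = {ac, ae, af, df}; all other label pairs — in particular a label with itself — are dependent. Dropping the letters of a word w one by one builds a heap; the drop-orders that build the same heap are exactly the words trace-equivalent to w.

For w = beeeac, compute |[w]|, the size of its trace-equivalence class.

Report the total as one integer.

piece 0:b — minimal
piece 1:e rests on {0:b}
piece 2:e rests on {1:e}
piece 3:e rests on {2:e}
piece 4:a rests on {0:b}
piece 5:c rests on {3:e}
minimal pieces: {0:b}
ways to finish when only these pieces remain (= sum over removing one remaining piece with nothing left below it):
  1 left: {4}→1  {5}→1
  2 left: {3,5}→1  {4,5}→2
  3 left: {2,3,5}→1  {3,4,5}→3
  4 left: {1,2,3,5}→1  {2,3,4,5}→4
  placing 0:b first → 5 extensions

5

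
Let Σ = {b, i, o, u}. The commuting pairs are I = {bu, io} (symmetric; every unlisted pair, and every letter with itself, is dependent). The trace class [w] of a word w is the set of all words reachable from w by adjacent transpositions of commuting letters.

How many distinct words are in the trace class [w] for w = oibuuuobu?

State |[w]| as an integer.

16

#0=o has no predecessor
#1=i has no predecessor
#2=b depends on [0:o, 1:i]
#3=u depends on [0:o, 1:i]
#4=u depends on [3:u]
#5=u depends on [4:u]
#6=o depends on [2:b, 5:u]
#7=b depends on [6:o]
#8=u depends on [6:o]
sources: [0:o, 1:i]
N(rest) = Σ N(rest − s) over sources s of rest; N(one piece) = 1:
  size 1 → [7]=1  [8]=1
  size 2 → [7,8]=2
  size 3 → [6,7,8]=2
  size 4 → [2,6,7,8]=2  [5,6,7,8]=2
  size 5 → [2,5,6,7,8]=4  [4,5,6,7,8]=2
  size 6 → [2,4,5,6,7,8]=6  [3,4,5,6,7,8]=2
  size 7 → [2,3,4,5,6,7,8]=8
  first=0(o) contributes 8
  first=1(i) contributes 8
|[w]| = 16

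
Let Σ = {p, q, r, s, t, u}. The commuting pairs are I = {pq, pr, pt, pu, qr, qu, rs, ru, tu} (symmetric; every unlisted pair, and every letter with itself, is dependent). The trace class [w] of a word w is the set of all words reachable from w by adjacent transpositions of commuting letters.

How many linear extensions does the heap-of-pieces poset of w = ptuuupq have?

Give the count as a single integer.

0(p) covers ∅
1(t) covers ∅
2(u) covers ∅
3(u) covers 2:u
4(u) covers 3:u
5(p) covers 0:p
6(q) covers 1:t
floor of heap: 0:p, 1:t, 2:u
completions by unplaced set U, small U first (add the entries for U minus each lowest piece of U):
  |U|=1: {4}:1  {5}:1  {6}:1
  |U|=2: {0,5}:1  {1,6}:1  {3,4}:1  {4,5}:2  {4,6}:2  {5,6}:2
  |U|=3: {0,4,5}:3  {0,5,6}:3  {1,4,6}:3  {1,5,6}:3  {2,3,4}:1  {3,4,5}:3  {3,4,6}:3  {4,5,6}:6
  |U|=4: {0,1,5,6}:6  {0,3,4,5}:6  {0,4,5,6}:12  {1,3,4,6}:6  {1,4,5,6}:12  {2,3,4,5}:4  {2,3,4,6}:4  {3,4,5,6}:12
  |U|=5: {0,1,4,5,6}:30  {0,2,3,4,5}:10  {0,3,4,5,6}:30  {1,2,3,4,6}:10  {1,3,4,5,6}:30  {2,3,4,5,6}:20
  start at 0(p): 60
  start at 1(t): 60
  start at 2(u): 90
sum over floor = 210

210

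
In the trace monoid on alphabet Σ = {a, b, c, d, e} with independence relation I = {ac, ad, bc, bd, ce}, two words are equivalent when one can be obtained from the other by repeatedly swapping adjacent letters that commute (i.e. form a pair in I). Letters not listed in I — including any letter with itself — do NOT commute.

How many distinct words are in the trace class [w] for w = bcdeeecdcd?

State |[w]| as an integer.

13

piece 0:b — minimal
piece 1:c — minimal
piece 2:d rests on {1:c}
piece 3:e rests on {0:b, 2:d}
piece 4:e rests on {3:e}
piece 5:e rests on {4:e}
piece 6:c rests on {2:d}
piece 7:d rests on {5:e, 6:c}
piece 8:c rests on {7:d}
piece 9:d rests on {8:c}
minimal pieces: {0:b, 1:c}
ways to finish when only these pieces remain (= sum over removing one remaining piece with nothing left below it):
  1 left: {9}→1
  2 left: {8,9}→1
  3 left: {7,8,9}→1
  4 left: {5,7,8,9}→1  {6,7,8,9}→1
  5 left: {4,5,7,8,9}→1  {5,6,7,8,9}→2
  6 left: {3,4,5,7,8,9}→1  {4,5,6,7,8,9}→3
  7 left: {0,3,4,5,7,8,9}→1  {3,4,5,6,7,8,9}→4
  8 left: {0,3,4,5,6,7,8,9}→5  {2,3,4,5,6,7,8,9}→4
  placing 0:b first → 4 extensions
  placing 1:c first → 9 extensions
total linear extensions = 13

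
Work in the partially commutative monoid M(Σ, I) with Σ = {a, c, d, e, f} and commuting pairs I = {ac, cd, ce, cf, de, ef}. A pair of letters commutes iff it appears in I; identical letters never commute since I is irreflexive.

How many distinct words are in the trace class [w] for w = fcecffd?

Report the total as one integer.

0(f) covers ∅
1(c) covers ∅
2(e) covers ∅
3(c) covers 1:c
4(f) covers 0:f
5(f) covers 4:f
6(d) covers 5:f
floor of heap: 0:f, 1:c, 2:e
completions by unplaced set U, small U first (add the entries for U minus each lowest piece of U):
  |U|=1: {2}:1  {3}:1  {6}:1
  |U|=2: {1,3}:1  {2,3}:2  {2,6}:2  {3,6}:2  {5,6}:1
  |U|=3: {1,2,3}:3  {1,3,6}:3  {2,3,6}:6  {2,5,6}:3  {3,5,6}:3  {4,5,6}:1
  |U|=4: {0,4,5,6}:1  {1,2,3,6}:12  {1,3,5,6}:6  {2,3,5,6}:12  {2,4,5,6}:4  {3,4,5,6}:4
  |U|=5: {0,2,4,5,6}:5  {0,3,4,5,6}:5  {1,2,3,5,6}:30  {1,3,4,5,6}:10  {2,3,4,5,6}:20
  start at 0(f): 60
  start at 1(c): 30
  start at 2(e): 15
sum over floor = 105

105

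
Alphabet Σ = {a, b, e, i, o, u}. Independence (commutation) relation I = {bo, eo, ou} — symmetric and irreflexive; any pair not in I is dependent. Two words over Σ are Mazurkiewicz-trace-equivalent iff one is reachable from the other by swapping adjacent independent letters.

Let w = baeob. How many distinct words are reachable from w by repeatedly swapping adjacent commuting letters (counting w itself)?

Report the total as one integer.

0(b) covers ∅
1(a) covers 0:b
2(e) covers 1:a
3(o) covers 1:a
4(b) covers 2:e
floor of heap: 0:b
completions by unplaced set U, small U first (add the entries for U minus each lowest piece of U):
  |U|=1: {3}:1  {4}:1
  |U|=2: {2,4}:1  {3,4}:2
  |U|=3: {2,3,4}:3
  start at 0(b): 3

3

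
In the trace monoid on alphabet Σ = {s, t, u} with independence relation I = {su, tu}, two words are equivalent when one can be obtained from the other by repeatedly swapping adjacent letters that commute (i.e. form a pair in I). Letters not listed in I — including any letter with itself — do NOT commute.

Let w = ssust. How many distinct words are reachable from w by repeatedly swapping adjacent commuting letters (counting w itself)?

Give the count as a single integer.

5

0(s) covers ∅
1(s) covers 0:s
2(u) covers ∅
3(s) covers 1:s
4(t) covers 3:s
floor of heap: 0:s, 2:u
completions by unplaced set U, small U first (add the entries for U minus each lowest piece of U):
  |U|=1: {2}:1  {4}:1
  |U|=2: {2,4}:2  {3,4}:1
  |U|=3: {1,3,4}:1  {2,3,4}:3
  start at 0(s): 4
  start at 2(u): 1
sum over floor = 5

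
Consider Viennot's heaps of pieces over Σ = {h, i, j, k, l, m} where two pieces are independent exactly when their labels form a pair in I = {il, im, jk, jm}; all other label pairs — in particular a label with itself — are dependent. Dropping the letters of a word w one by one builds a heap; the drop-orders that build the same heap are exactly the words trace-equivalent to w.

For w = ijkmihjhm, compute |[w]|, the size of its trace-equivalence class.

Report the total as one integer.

#0=i has no predecessor
#1=j depends on [0:i]
#2=k depends on [0:i]
#3=m depends on [2:k]
#4=i depends on [1:j, 2:k]
#5=h depends on [3:m, 4:i]
#6=j depends on [5:h]
#7=h depends on [6:j]
#8=m depends on [7:h]
sources: [0:i]
N(rest) = Σ N(rest − s) over sources s of rest; N(one piece) = 1:
  size 1 → [8]=1
  size 2 → [7,8]=1
  size 3 → [6,7,8]=1
  size 4 → [5,6,7,8]=1
  size 5 → [3,5,6,7,8]=1  [4,5,6,7,8]=1
  size 6 → [1,4,5,6,7,8]=1  [3,4,5,6,7,8]=2
  size 7 → [1,3,4,5,6,7,8]=3  [2,3,4,5,6,7,8]=2
  first=0(i) contributes 5

5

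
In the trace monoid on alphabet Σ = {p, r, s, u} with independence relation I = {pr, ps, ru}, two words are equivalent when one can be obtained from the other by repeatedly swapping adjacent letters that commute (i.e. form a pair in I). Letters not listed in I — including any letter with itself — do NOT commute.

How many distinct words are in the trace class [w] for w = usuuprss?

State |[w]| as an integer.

10

#0=u has no predecessor
#1=s depends on [0:u]
#2=u depends on [1:s]
#3=u depends on [2:u]
#4=p depends on [3:u]
#5=r depends on [1:s]
#6=s depends on [3:u, 5:r]
#7=s depends on [6:s]
sources: [0:u]
N(rest) = Σ N(rest − s) over sources s of rest; N(one piece) = 1:
  size 1 → [4]=1  [7]=1
  size 2 → [4,7]=2  [6,7]=1
  size 3 → [4,6,7]=3  [5,6,7]=1
  size 4 → [3,4,6,7]=3  [4,5,6,7]=4
  size 5 → [2,3,4,6,7]=3  [3,4,5,6,7]=7
  size 6 → [2,3,4,5,6,7]=10
  first=0(u) contributes 10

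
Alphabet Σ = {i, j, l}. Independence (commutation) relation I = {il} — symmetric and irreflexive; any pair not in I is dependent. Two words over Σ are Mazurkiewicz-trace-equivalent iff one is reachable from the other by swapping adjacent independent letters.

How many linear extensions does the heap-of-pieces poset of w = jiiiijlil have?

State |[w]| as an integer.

3

drop 0:j onto floor
drop 1:i onto {0:j}
drop 2:i onto {1:i}
drop 3:i onto {2:i}
drop 4:i onto {3:i}
drop 5:j onto {4:i}
drop 6:l onto {5:j}
drop 7:i onto {5:j}
drop 8:l onto {6:l}
ground layer = {0:j}
drop-orders for the pieces not yet dropped (sum over which currently-grounded one goes next):
  1 to go: {7} 1  {8} 1
  2 to go: {6,8} 1  {7,8} 2
  3 to go: {6,7,8} 3
  4 to go: {5,6,7,8} 3
  5 to go: {4,5,6,7,8} 3
  6 to go: {3,4,5,6,7,8} 3
  7 to go: {2,3,4,5,6,7,8} 3
  if 0:j drops first: 3 orders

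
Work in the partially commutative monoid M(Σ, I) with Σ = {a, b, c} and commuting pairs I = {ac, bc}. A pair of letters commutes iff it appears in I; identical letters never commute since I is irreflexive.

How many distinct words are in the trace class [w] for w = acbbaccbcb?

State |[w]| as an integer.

piece 0:a — minimal
piece 1:c — minimal
piece 2:b rests on {0:a}
piece 3:b rests on {2:b}
piece 4:a rests on {3:b}
piece 5:c rests on {1:c}
piece 6:c rests on {5:c}
piece 7:b rests on {4:a}
piece 8:c rests on {6:c}
piece 9:b rests on {7:b}
minimal pieces: {0:a, 1:c}
ways to finish when only these pieces remain (= sum over removing one remaining piece with nothing left below it):
  1 left: {8}→1  {9}→1
  2 left: {6,8}→1  {7,9}→1  {8,9}→2
  3 left: {4,7,9}→1  {5,6,8}→1  {6,8,9}→3  {7,8,9}→3
  4 left: {1,5,6,8}→1  {3,4,7,9}→1  {4,7,8,9}→4  {5,6,8,9}→4  {6,7,8,9}→6
  5 left: {1,5,6,8,9}→5  {2,3,4,7,9}→1  {3,4,7,8,9}→5  {4,6,7,8,9}→10  {5,6,7,8,9}→10
  6 left: {0,2,3,4,7,9}→1  {1,5,6,7,8,9}→15  {2,3,4,7,8,9}→6  {3,4,6,7,8,9}→15  {4,5,6,7,8,9}→20
  7 left: {0,2,3,4,7,8,9}→7  {1,4,5,6,7,8,9}→35  {2,3,4,6,7,8,9}→21  {3,4,5,6,7,8,9}→35
  8 left: {0,2,3,4,6,7,8,9}→28  {1,3,4,5,6,7,8,9}→70  {2,3,4,5,6,7,8,9}→56
  placing 0:a first → 126 extensions
  placing 1:c first → 84 extensions
total linear extensions = 210

210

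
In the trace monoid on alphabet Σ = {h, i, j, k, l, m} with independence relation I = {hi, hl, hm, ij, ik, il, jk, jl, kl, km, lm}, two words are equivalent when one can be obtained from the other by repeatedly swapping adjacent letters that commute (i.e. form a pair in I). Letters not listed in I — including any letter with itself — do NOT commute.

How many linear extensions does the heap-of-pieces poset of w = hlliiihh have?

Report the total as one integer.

drop 0:h onto floor
drop 1:l onto floor
drop 2:l onto {1:l}
drop 3:i onto floor
drop 4:i onto {3:i}
drop 5:i onto {4:i}
drop 6:h onto {0:h}
drop 7:h onto {6:h}
ground layer = {0:h, 1:l, 3:i}
drop-orders for the pieces not yet dropped (sum over which currently-grounded one goes next):
  1 to go: {2} 1  {5} 1  {7} 1
  2 to go: {1,2} 1  {2,5} 2  {2,7} 2  {4,5} 1  {5,7} 2  {6,7} 1
  3 to go: {0,6,7} 1  {1,2,5} 3  {1,2,7} 3  {2,4,5} 3  {2,5,7} 6  {2,6,7} 3  {3,4,5} 1  {4,5,7} 3  {5,6,7} 3
  4 to go: {0,2,6,7} 4  {0,5,6,7} 4  {1,2,4,5} 6  {1,2,5,7} 12  {1,2,6,7} 6  {2,3,4,5} 4  {2,4,5,7} 12  {2,5,6,7} 12  {3,4,5,7} 4  {4,5,6,7} 6
  5 to go: {0,1,2,6,7} 10  {0,2,5,6,7} 20  {0,4,5,6,7} 10  {1,2,3,4,5} 10  {1,2,4,5,7} 30  {1,2,5,6,7} 30  {2,3,4,5,7} 20  {2,4,5,6,7} 30  {3,4,5,6,7} 10
  6 to go: {0,1,2,5,6,7} 60  {0,2,4,5,6,7} 60  {0,3,4,5,6,7} 20  {1,2,3,4,5,7} 60  {1,2,4,5,6,7} 90  {2,3,4,5,6,7} 60
  if 0:h drops first: 210 orders
  if 1:l drops first: 140 orders
  if 3:i drops first: 210 orders
heap linearizations: 560

560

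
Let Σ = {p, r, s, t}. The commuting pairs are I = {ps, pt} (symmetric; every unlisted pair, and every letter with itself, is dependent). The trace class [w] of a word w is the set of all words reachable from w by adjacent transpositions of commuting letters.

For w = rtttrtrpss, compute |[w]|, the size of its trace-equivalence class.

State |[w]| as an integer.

drop 0:r onto floor
drop 1:t onto {0:r}
drop 2:t onto {1:t}
drop 3:t onto {2:t}
drop 4:r onto {3:t}
drop 5:t onto {4:r}
drop 6:r onto {5:t}
drop 7:p onto {6:r}
drop 8:s onto {6:r}
drop 9:s onto {8:s}
ground layer = {0:r}
drop-orders for the pieces not yet dropped (sum over which currently-grounded one goes next):
  1 to go: {7} 1  {9} 1
  2 to go: {7,9} 2  {8,9} 1
  3 to go: {7,8,9} 3
  4 to go: {6,7,8,9} 3
  5 to go: {5,6,7,8,9} 3
  6 to go: {4,5,6,7,8,9} 3
  7 to go: {3,4,5,6,7,8,9} 3
  8 to go: {2,3,4,5,6,7,8,9} 3
  if 0:r drops first: 3 orders

3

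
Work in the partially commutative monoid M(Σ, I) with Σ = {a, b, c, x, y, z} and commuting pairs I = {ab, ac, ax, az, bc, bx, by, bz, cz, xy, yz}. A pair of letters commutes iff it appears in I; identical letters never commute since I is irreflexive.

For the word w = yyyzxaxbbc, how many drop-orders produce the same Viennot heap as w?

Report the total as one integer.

0(y) covers ∅
1(y) covers 0:y
2(y) covers 1:y
3(z) covers ∅
4(x) covers 3:z
5(a) covers 2:y
6(x) covers 4:x
7(b) covers ∅
8(b) covers 7:b
9(c) covers 2:y, 6:x
floor of heap: 0:y, 3:z, 7:b
completions by unplaced set U, small U first (add the entries for U minus each lowest piece of U):
  |U|=1: {5}:1  {8}:1  {9}:1
  |U|=2: {5,8}:2  {5,9}:2  {6,9}:1  {7,8}:1  {8,9}:2
  |U|=3: {2,5,9}:2  {4,6,9}:1  {5,6,9}:3  {5,7,8}:3  {5,8,9}:6  {6,8,9}:3  {7,8,9}:3
  |U|=4: {1,2,5,9}:2  {2,5,6,9}:5  {2,5,8,9}:8  {3,4,6,9}:1  {4,5,6,9}:4  {4,6,8,9}:4  {5,6,8,9}:12  {5,7,8,9}:12  {6,7,8,9}:6
  |U|=5: {0,1,2,5,9}:2  {1,2,5,6,9}:7  {1,2,5,8,9}:10  {2,4,5,6,9}:9  {2,5,6,8,9}:25  {2,5,7,8,9}:20  {3,4,5,6,9}:5  {3,4,6,8,9}:5  {4,5,6,8,9}:20  {4,6,7,8,9}:10  {5,6,7,8,9}:30
  |U|=6: {0,1,2,5,6,9}:9  {0,1,2,5,8,9}:12  {1,2,4,5,6,9}:16  {1,2,5,6,8,9}:42  {1,2,5,7,8,9}:30  {2,3,4,5,6,9}:14  {2,4,5,6,8,9}:54  {2,5,6,7,8,9}:75  {3,4,5,6,8,9}:30  {3,4,6,7,8,9}:15  {4,5,6,7,8,9}:60
  |U|=7: {0,1,2,4,5,6,9}:25  {0,1,2,5,6,8,9}:63  {0,1,2,5,7,8,9}:42  {1,2,3,4,5,6,9}:30  {1,2,4,5,6,8,9}:112  {1,2,5,6,7,8,9}:147  {2,3,4,5,6,8,9}:98  {2,4,5,6,7,8,9}:189  {3,4,5,6,7,8,9}:105
  |U|=8: {0,1,2,3,4,5,6,9}:55  {0,1,2,4,5,6,8,9}:200  {0,1,2,5,6,7,8,9}:252  {1,2,3,4,5,6,8,9}:240  {1,2,4,5,6,7,8,9}:448  {2,3,4,5,6,7,8,9}:392
  start at 0(y): 1080
  start at 3(z): 900
  start at 7(b): 495
sum over floor = 2475

2475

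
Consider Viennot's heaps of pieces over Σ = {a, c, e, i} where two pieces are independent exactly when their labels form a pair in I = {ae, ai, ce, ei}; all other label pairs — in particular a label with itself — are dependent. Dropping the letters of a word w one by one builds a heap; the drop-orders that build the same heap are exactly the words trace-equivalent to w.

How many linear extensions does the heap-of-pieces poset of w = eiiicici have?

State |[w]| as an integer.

drop 0:e onto floor
drop 1:i onto floor
drop 2:i onto {1:i}
drop 3:i onto {2:i}
drop 4:c onto {3:i}
drop 5:i onto {4:c}
drop 6:c onto {5:i}
drop 7:i onto {6:c}
ground layer = {0:e, 1:i}
drop-orders for the pieces not yet dropped (sum over which currently-grounded one goes next):
  1 to go: {0} 1  {7} 1
  2 to go: {0,7} 2  {6,7} 1
  3 to go: {0,6,7} 3  {5,6,7} 1
  4 to go: {0,5,6,7} 4  {4,5,6,7} 1
  5 to go: {0,4,5,6,7} 5  {3,4,5,6,7} 1
  6 to go: {0,3,4,5,6,7} 6  {2,3,4,5,6,7} 1
  if 0:e drops first: 1 orders
  if 1:i drops first: 7 orders
heap linearizations: 8

8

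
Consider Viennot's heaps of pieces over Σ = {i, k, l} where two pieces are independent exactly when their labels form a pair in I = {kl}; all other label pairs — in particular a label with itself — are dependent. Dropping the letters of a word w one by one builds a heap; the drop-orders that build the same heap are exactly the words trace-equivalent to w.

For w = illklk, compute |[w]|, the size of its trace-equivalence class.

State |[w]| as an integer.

0(i) covers ∅
1(l) covers 0:i
2(l) covers 1:l
3(k) covers 0:i
4(l) covers 2:l
5(k) covers 3:k
floor of heap: 0:i
completions by unplaced set U, small U first (add the entries for U minus each lowest piece of U):
  |U|=1: {4}:1  {5}:1
  |U|=2: {2,4}:1  {3,5}:1  {4,5}:2
  |U|=3: {1,2,4}:1  {2,4,5}:3  {3,4,5}:3
  |U|=4: {1,2,4,5}:4  {2,3,4,5}:6
  start at 0(i): 10

10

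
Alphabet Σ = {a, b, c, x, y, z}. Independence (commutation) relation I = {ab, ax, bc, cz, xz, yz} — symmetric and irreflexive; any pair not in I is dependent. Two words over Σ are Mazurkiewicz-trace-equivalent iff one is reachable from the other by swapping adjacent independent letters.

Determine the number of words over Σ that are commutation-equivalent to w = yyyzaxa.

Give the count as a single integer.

#0=y has no predecessor
#1=y depends on [0:y]
#2=y depends on [1:y]
#3=z has no predecessor
#4=a depends on [2:y, 3:z]
#5=x depends on [2:y]
#6=a depends on [4:a]
sources: [0:y, 3:z]
N(rest) = Σ N(rest − s) over sources s of rest; N(one piece) = 1:
  size 1 → [5]=1  [6]=1
  size 2 → [4,6]=1  [5,6]=2
  size 3 → [3,4,6]=1  [4,5,6]=3
  size 4 → [2,4,5,6]=3  [3,4,5,6]=4
  size 5 → [1,2,4,5,6]=3  [2,3,4,5,6]=7
  first=0(y) contributes 10
  first=3(z) contributes 3
|[w]| = 13

13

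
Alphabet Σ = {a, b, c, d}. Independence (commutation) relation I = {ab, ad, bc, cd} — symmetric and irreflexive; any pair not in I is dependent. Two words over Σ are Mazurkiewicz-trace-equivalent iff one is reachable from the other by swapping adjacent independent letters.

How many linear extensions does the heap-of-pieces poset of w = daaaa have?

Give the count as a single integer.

5

#0=d has no predecessor
#1=a has no predecessor
#2=a depends on [1:a]
#3=a depends on [2:a]
#4=a depends on [3:a]
sources: [0:d, 1:a]
N(rest) = Σ N(rest − s) over sources s of rest; N(one piece) = 1:
  size 1 → [0]=1  [4]=1
  size 2 → [0,4]=2  [3,4]=1
  size 3 → [0,3,4]=3  [2,3,4]=1
  first=0(d) contributes 1
  first=1(a) contributes 4
|[w]| = 5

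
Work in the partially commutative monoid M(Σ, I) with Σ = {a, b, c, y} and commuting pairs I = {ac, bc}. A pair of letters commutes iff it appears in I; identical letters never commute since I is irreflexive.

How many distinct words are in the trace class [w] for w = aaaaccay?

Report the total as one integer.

21

drop 0:a onto floor
drop 1:a onto {0:a}
drop 2:a onto {1:a}
drop 3:a onto {2:a}
drop 4:c onto floor
drop 5:c onto {4:c}
drop 6:a onto {3:a}
drop 7:y onto {5:c, 6:a}
ground layer = {0:a, 4:c}
drop-orders for the pieces not yet dropped (sum over which currently-grounded one goes next):
  1 to go: {7} 1
  2 to go: {5,7} 1  {6,7} 1
  3 to go: {3,6,7} 1  {4,5,7} 1  {5,6,7} 2
  4 to go: {2,3,6,7} 1  {3,5,6,7} 3  {4,5,6,7} 3
  5 to go: {1,2,3,6,7} 1  {2,3,5,6,7} 4  {3,4,5,6,7} 6
  6 to go: {0,1,2,3,6,7} 1  {1,2,3,5,6,7} 5  {2,3,4,5,6,7} 10
  if 0:a drops first: 15 orders
  if 4:c drops first: 6 orders
heap linearizations: 21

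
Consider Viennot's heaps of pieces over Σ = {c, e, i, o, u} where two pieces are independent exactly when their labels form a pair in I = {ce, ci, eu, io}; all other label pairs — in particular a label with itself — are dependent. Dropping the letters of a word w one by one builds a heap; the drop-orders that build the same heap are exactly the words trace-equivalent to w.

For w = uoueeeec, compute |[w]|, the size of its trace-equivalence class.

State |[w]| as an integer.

15

0(u) covers ∅
1(o) covers 0:u
2(u) covers 1:o
3(e) covers 1:o
4(e) covers 3:e
5(e) covers 4:e
6(e) covers 5:e
7(c) covers 2:u
floor of heap: 0:u
completions by unplaced set U, small U first (add the entries for U minus each lowest piece of U):
  |U|=1: {6}:1  {7}:1
  |U|=2: {2,7}:1  {5,6}:1  {6,7}:2
  |U|=3: {2,6,7}:3  {4,5,6}:1  {5,6,7}:3
  |U|=4: {2,5,6,7}:6  {3,4,5,6}:1  {4,5,6,7}:4
  |U|=5: {2,4,5,6,7}:10  {3,4,5,6,7}:5
  |U|=6: {2,3,4,5,6,7}:15
  start at 0(u): 15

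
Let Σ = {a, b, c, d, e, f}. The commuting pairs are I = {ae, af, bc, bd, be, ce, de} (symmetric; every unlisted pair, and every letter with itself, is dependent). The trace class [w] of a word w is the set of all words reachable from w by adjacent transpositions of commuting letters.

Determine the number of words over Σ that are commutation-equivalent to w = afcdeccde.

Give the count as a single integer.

piece 0:a — minimal
piece 1:f — minimal
piece 2:c rests on {0:a, 1:f}
piece 3:d rests on {2:c}
piece 4:e rests on {1:f}
piece 5:c rests on {3:d}
piece 6:c rests on {5:c}
piece 7:d rests on {6:c}
piece 8:e rests on {4:e}
minimal pieces: {0:a, 1:f}
ways to finish when only these pieces remain (= sum over removing one remaining piece with nothing left below it):
  1 left: {7}→1  {8}→1
  2 left: {4,8}→1  {6,7}→1  {7,8}→2
  3 left: {4,7,8}→3  {5,6,7}→1  {6,7,8}→3
  4 left: {3,5,6,7}→1  {4,6,7,8}→6  {5,6,7,8}→4
  5 left: {2,3,5,6,7}→1  {3,5,6,7,8}→5  {4,5,6,7,8}→10
  6 left: {0,2,3,5,6,7}→1  {2,3,5,6,7,8}→6  {3,4,5,6,7,8}→15
  7 left: {0,2,3,5,6,7,8}→7  {2,3,4,5,6,7,8}→21
  placing 0:a first → 21 extensions
  placing 1:f first → 28 extensions
total linear extensions = 49

49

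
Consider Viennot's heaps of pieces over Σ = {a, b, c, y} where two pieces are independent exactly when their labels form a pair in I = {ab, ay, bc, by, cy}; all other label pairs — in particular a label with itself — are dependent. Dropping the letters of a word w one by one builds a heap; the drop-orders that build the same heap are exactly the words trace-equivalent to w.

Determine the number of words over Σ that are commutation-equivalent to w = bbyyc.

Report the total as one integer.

0(b) covers ∅
1(b) covers 0:b
2(y) covers ∅
3(y) covers 2:y
4(c) covers ∅
floor of heap: 0:b, 2:y, 4:c
completions by unplaced set U, small U first (add the entries for U minus each lowest piece of U):
  |U|=1: {1}:1  {3}:1  {4}:1
  |U|=2: {0,1}:1  {1,3}:2  {1,4}:2  {2,3}:1  {3,4}:2
  |U|=3: {0,1,3}:3  {0,1,4}:3  {1,2,3}:3  {1,3,4}:6  {2,3,4}:3
  start at 0(b): 12
  start at 2(y): 12
  start at 4(c): 6
sum over floor = 30

30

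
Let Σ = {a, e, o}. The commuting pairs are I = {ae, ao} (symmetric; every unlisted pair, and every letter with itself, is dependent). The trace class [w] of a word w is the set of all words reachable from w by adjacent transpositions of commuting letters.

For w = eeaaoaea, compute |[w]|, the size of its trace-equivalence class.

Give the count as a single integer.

70

#0=e has no predecessor
#1=e depends on [0:e]
#2=a has no predecessor
#3=a depends on [2:a]
#4=o depends on [1:e]
#5=a depends on [3:a]
#6=e depends on [4:o]
#7=a depends on [5:a]
sources: [0:e, 2:a]
N(rest) = Σ N(rest − s) over sources s of rest; N(one piece) = 1:
  size 1 → [6]=1  [7]=1
  size 2 → [4,6]=1  [5,7]=1  [6,7]=2
  size 3 → [1,4,6]=1  [3,5,7]=1  [4,6,7]=3  [5,6,7]=3
  size 4 → [0,1,4,6]=1  [1,4,6,7]=4  [2,3,5,7]=1  [3,5,6,7]=4  [4,5,6,7]=6
  size 5 → [0,1,4,6,7]=5  [1,4,5,6,7]=10  [2,3,5,6,7]=5  [3,4,5,6,7]=10
  size 6 → [0,1,4,5,6,7]=15  [1,3,4,5,6,7]=20  [2,3,4,5,6,7]=15
  first=0(e) contributes 35
  first=2(a) contributes 35
|[w]| = 70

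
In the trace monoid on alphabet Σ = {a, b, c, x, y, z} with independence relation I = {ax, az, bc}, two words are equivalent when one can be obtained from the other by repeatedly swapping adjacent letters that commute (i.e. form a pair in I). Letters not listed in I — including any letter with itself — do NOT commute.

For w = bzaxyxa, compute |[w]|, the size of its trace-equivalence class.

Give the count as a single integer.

6

#0=b has no predecessor
#1=z depends on [0:b]
#2=a depends on [0:b]
#3=x depends on [1:z]
#4=y depends on [2:a, 3:x]
#5=x depends on [4:y]
#6=a depends on [4:y]
sources: [0:b]
N(rest) = Σ N(rest − s) over sources s of rest; N(one piece) = 1:
  size 1 → [5]=1  [6]=1
  size 2 → [5,6]=2
  size 3 → [4,5,6]=2
  size 4 → [2,4,5,6]=2  [3,4,5,6]=2
  size 5 → [1,3,4,5,6]=2  [2,3,4,5,6]=4
  first=0(b) contributes 6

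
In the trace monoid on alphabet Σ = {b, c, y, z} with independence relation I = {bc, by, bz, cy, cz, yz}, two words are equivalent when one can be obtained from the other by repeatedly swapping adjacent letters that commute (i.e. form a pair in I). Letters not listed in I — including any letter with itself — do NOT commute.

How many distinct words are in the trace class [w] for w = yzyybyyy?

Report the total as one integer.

0(y) covers ∅
1(z) covers ∅
2(y) covers 0:y
3(y) covers 2:y
4(b) covers ∅
5(y) covers 3:y
6(y) covers 5:y
7(y) covers 6:y
floor of heap: 0:y, 1:z, 4:b
completions by unplaced set U, small U first (add the entries for U minus each lowest piece of U):
  |U|=1: {1}:1  {4}:1  {7}:1
  |U|=2: {1,4}:2  {1,7}:2  {4,7}:2  {6,7}:1
  |U|=3: {1,4,7}:6  {1,6,7}:3  {4,6,7}:3  {5,6,7}:1
  |U|=4: {1,4,6,7}:12  {1,5,6,7}:4  {3,5,6,7}:1  {4,5,6,7}:4
  |U|=5: {1,3,5,6,7}:5  {1,4,5,6,7}:20  {2,3,5,6,7}:1  {3,4,5,6,7}:5
  |U|=6: {0,2,3,5,6,7}:1  {1,2,3,5,6,7}:6  {1,3,4,5,6,7}:30  {2,3,4,5,6,7}:6
  start at 0(y): 42
  start at 1(z): 7
  start at 4(b): 7
sum over floor = 56

56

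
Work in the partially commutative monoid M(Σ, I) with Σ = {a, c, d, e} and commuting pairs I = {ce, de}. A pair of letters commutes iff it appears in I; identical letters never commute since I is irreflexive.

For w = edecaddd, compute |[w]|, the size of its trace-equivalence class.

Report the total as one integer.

#0=e has no predecessor
#1=d has no predecessor
#2=e depends on [0:e]
#3=c depends on [1:d]
#4=a depends on [2:e, 3:c]
#5=d depends on [4:a]
#6=d depends on [5:d]
#7=d depends on [6:d]
sources: [0:e, 1:d]
N(rest) = Σ N(rest − s) over sources s of rest; N(one piece) = 1:
  size 1 → [7]=1
  size 2 → [6,7]=1
  size 3 → [5,6,7]=1
  size 4 → [4,5,6,7]=1
  size 5 → [2,4,5,6,7]=1  [3,4,5,6,7]=1
  size 6 → [0,2,4,5,6,7]=1  [1,3,4,5,6,7]=1  [2,3,4,5,6,7]=2
  first=0(e) contributes 3
  first=1(d) contributes 3
|[w]| = 6

6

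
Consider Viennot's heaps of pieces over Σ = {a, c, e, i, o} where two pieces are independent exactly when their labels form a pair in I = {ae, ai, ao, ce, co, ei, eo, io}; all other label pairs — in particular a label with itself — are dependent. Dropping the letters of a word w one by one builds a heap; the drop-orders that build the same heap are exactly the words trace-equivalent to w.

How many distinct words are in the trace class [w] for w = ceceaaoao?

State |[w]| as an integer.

756

drop 0:c onto floor
drop 1:e onto floor
drop 2:c onto {0:c}
drop 3:e onto {1:e}
drop 4:a onto {2:c}
drop 5:a onto {4:a}
drop 6:o onto floor
drop 7:a onto {5:a}
drop 8:o onto {6:o}
ground layer = {0:c, 1:e, 6:o}
drop-orders for the pieces not yet dropped (sum over which currently-grounded one goes next):
  1 to go: {3} 1  {7} 1  {8} 1
  2 to go: {1,3} 1  {3,7} 2  {3,8} 2  {5,7} 1  {6,8} 1  {7,8} 2
  3 to go: {1,3,7} 3  {1,3,8} 3  {3,5,7} 3  {3,6,8} 3  {3,7,8} 6  {4,5,7} 1  {5,7,8} 3  {6,7,8} 3
  4 to go: {1,3,5,7} 6  {1,3,6,8} 6  {1,3,7,8} 12  {2,4,5,7} 1  {3,4,5,7} 4  {3,5,7,8} 12  {3,6,7,8} 12  {4,5,7,8} 4  {5,6,7,8} 6
  5 to go: {0,2,4,5,7} 1  {1,3,4,5,7} 10  {1,3,5,7,8} 30  {1,3,6,7,8} 30  {2,3,4,5,7} 5  {2,4,5,7,8} 5  {3,4,5,7,8} 20  {3,5,6,7,8} 30  {4,5,6,7,8} 10
  6 to go: {0,2,3,4,5,7} 6  {0,2,4,5,7,8} 6  {1,2,3,4,5,7} 15  {1,3,4,5,7,8} 60  {1,3,5,6,7,8} 90  {2,3,4,5,7,8} 30  {2,4,5,6,7,8} 15  {3,4,5,6,7,8} 60
  7 to go: {0,1,2,3,4,5,7} 21  {0,2,3,4,5,7,8} 42  {0,2,4,5,6,7,8} 21  {1,2,3,4,5,7,8} 105  {1,3,4,5,6,7,8} 210  {2,3,4,5,6,7,8} 105
  if 0:c drops first: 420 orders
  if 1:e drops first: 168 orders
  if 6:o drops first: 168 orders
heap linearizations: 756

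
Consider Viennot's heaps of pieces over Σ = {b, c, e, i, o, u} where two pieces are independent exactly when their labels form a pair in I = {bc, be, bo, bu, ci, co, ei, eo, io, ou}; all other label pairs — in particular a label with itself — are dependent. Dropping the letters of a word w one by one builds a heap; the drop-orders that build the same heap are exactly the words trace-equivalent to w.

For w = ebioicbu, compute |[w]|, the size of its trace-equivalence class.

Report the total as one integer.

drop 0:e onto floor
drop 1:b onto floor
drop 2:i onto {1:b}
drop 3:o onto floor
drop 4:i onto {2:i}
drop 5:c onto {0:e}
drop 6:b onto {4:i}
drop 7:u onto {4:i, 5:c}
ground layer = {0:e, 1:b, 3:o}
drop-orders for the pieces not yet dropped (sum over which currently-grounded one goes next):
  1 to go: {3} 1  {6} 1  {7} 1
  2 to go: {3,6} 2  {3,7} 2  {5,7} 1  {6,7} 2
  3 to go: {0,5,7} 1  {3,5,7} 3  {3,6,7} 6  {4,6,7} 2  {5,6,7} 3
  4 to go: {0,3,5,7} 4  {0,5,6,7} 4  {2,4,6,7} 2  {3,4,6,7} 8  {3,5,6,7} 12  {4,5,6,7} 5
  5 to go: {0,3,5,6,7} 20  {0,4,5,6,7} 9  {1,2,4,6,7} 2  {2,3,4,6,7} 10  {2,4,5,6,7} 7  {3,4,5,6,7} 25
  6 to go: {0,2,4,5,6,7} 16  {0,3,4,5,6,7} 54  {1,2,3,4,6,7} 12  {1,2,4,5,6,7} 9  {2,3,4,5,6,7} 42
  if 0:e drops first: 63 orders
  if 1:b drops first: 112 orders
  if 3:o drops first: 25 orders
heap linearizations: 200

200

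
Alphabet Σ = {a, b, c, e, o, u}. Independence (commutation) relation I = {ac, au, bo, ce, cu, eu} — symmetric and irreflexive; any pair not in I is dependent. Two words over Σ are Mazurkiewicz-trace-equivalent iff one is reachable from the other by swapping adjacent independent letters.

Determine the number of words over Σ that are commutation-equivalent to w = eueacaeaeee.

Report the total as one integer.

110

drop 0:e onto floor
drop 1:u onto floor
drop 2:e onto {0:e}
drop 3:a onto {2:e}
drop 4:c onto floor
drop 5:a onto {3:a}
drop 6:e onto {5:a}
drop 7:a onto {6:e}
drop 8:e onto {7:a}
drop 9:e onto {8:e}
drop 10:e onto {9:e}
ground layer = {0:e, 1:u, 4:c}
drop-orders for the pieces not yet dropped (sum over which currently-grounded one goes next):
  1 to go: {1} 1  {4} 1  {10} 1
  2 to go: {1,4} 2  {1,10} 2  {4,10} 2  {9,10} 1
  3 to go: {1,4,10} 6  {1,9,10} 3  {4,9,10} 3  {8,9,10} 1
  4 to go: {1,4,9,10} 12  {1,8,9,10} 4  {4,8,9,10} 4  {7,8,9,10} 1
  5 to go: {1,4,8,9,10} 20  {1,7,8,9,10} 5  {4,7,8,9,10} 5  {6,7,8,9,10} 1
  6 to go: {1,4,7,8,9,10} 30  {1,6,7,8,9,10} 6  {4,6,7,8,9,10} 6  {5,6,7,8,9,10} 1
  7 to go: {1,4,6,7,8,9,10} 42  {1,5,6,7,8,9,10} 7  {3,5,6,7,8,9,10} 1  {4,5,6,7,8,9,10} 7
  8 to go: {1,3,5,6,7,8,9,10} 8  {1,4,5,6,7,8,9,10} 56  {2,3,5,6,7,8,9,10} 1  {3,4,5,6,7,8,9,10} 8
  9 to go: {0,2,3,5,6,7,8,9,10} 1  {1,2,3,5,6,7,8,9,10} 9  {1,3,4,5,6,7,8,9,10} 72  {2,3,4,5,6,7,8,9,10} 9
  if 0:e drops first: 90 orders
  if 1:u drops first: 10 orders
  if 4:c drops first: 10 orders
heap linearizations: 110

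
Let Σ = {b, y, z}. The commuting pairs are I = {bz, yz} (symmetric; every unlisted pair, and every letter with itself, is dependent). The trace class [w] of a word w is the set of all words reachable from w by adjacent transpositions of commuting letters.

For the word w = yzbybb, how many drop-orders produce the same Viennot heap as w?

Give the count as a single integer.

6

0(y) covers ∅
1(z) covers ∅
2(b) covers 0:y
3(y) covers 2:b
4(b) covers 3:y
5(b) covers 4:b
floor of heap: 0:y, 1:z
completions by unplaced set U, small U first (add the entries for U minus each lowest piece of U):
  |U|=1: {1}:1  {5}:1
  |U|=2: {1,5}:2  {4,5}:1
  |U|=3: {1,4,5}:3  {3,4,5}:1
  |U|=4: {1,3,4,5}:4  {2,3,4,5}:1
  start at 0(y): 5
  start at 1(z): 1
sum over floor = 6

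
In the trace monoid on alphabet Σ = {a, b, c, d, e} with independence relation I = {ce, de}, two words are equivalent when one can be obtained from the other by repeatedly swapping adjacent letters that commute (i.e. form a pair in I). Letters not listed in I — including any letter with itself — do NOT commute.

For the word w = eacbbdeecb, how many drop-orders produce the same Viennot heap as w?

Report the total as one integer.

6

0(e) covers ∅
1(a) covers 0:e
2(c) covers 1:a
3(b) covers 2:c
4(b) covers 3:b
5(d) covers 4:b
6(e) covers 4:b
7(e) covers 6:e
8(c) covers 5:d
9(b) covers 7:e, 8:c
floor of heap: 0:e
completions by unplaced set U, small U first (add the entries for U minus each lowest piece of U):
  |U|=1: {9}:1
  |U|=2: {7,9}:1  {8,9}:1
  |U|=3: {5,8,9}:1  {6,7,9}:1  {7,8,9}:2
  |U|=4: {5,7,8,9}:3  {6,7,8,9}:3
  |U|=5: {5,6,7,8,9}:6
  |U|=6: {4,5,6,7,8,9}:6
  |U|=7: {3,4,5,6,7,8,9}:6
  |U|=8: {2,3,4,5,6,7,8,9}:6
  start at 0(e): 6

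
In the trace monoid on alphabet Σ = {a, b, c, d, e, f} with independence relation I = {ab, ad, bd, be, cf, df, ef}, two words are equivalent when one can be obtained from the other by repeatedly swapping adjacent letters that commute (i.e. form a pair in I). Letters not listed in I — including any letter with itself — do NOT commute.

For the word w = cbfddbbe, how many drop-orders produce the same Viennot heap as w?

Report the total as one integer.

35

piece 0:c — minimal
piece 1:b rests on {0:c}
piece 2:f rests on {1:b}
piece 3:d rests on {0:c}
piece 4:d rests on {3:d}
piece 5:b rests on {2:f}
piece 6:b rests on {5:b}
piece 7:e rests on {4:d}
minimal pieces: {0:c}
ways to finish when only these pieces remain (= sum over removing one remaining piece with nothing left below it):
  1 left: {6}→1  {7}→1
  2 left: {4,7}→1  {5,6}→1  {6,7}→2
  3 left: {2,5,6}→1  {3,4,7}→1  {4,6,7}→3  {5,6,7}→3
  4 left: {1,2,5,6}→1  {2,5,6,7}→4  {3,4,6,7}→4  {4,5,6,7}→6
  5 left: {1,2,5,6,7}→5  {2,4,5,6,7}→10  {3,4,5,6,7}→10
  6 left: {1,2,4,5,6,7}→15  {2,3,4,5,6,7}→20
  placing 0:c first → 35 extensions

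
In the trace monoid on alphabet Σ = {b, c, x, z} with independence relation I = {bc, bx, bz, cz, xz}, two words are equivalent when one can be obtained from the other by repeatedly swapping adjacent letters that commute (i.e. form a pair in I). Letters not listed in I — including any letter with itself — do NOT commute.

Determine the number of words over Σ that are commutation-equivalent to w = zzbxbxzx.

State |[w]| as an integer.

0(z) covers ∅
1(z) covers 0:z
2(b) covers ∅
3(x) covers ∅
4(b) covers 2:b
5(x) covers 3:x
6(z) covers 1:z
7(x) covers 5:x
floor of heap: 0:z, 2:b, 3:x
completions by unplaced set U, small U first (add the entries for U minus each lowest piece of U):
  |U|=1: {4}:1  {6}:1  {7}:1
  |U|=2: {1,6}:1  {2,4}:1  {4,6}:2  {4,7}:2  {5,7}:1  {6,7}:2
  |U|=3: {0,1,6}:1  {1,4,6}:3  {1,6,7}:3  {2,4,6}:3  {2,4,7}:3  {3,5,7}:1  {4,5,7}:3  {4,6,7}:6  {5,6,7}:3
  |U|=4: {0,1,4,6}:4  {0,1,6,7}:4  {1,2,4,6}:6  {1,4,6,7}:12  {1,5,6,7}:6  {2,4,5,7}:6  {2,4,6,7}:12  {3,4,5,7}:4  {3,5,6,7}:4  {4,5,6,7}:12
  |U|=5: {0,1,2,4,6}:10  {0,1,4,6,7}:20  {0,1,5,6,7}:10  {1,2,4,6,7}:30  {1,3,5,6,7}:10  {1,4,5,6,7}:30  {2,3,4,5,7}:10  {2,4,5,6,7}:30  {3,4,5,6,7}:20
  |U|=6: {0,1,2,4,6,7}:60  {0,1,3,5,6,7}:20  {0,1,4,5,6,7}:60  {1,2,4,5,6,7}:90  {1,3,4,5,6,7}:60  {2,3,4,5,6,7}:60
  start at 0(z): 210
  start at 2(b): 140
  start at 3(x): 210
sum over floor = 560

560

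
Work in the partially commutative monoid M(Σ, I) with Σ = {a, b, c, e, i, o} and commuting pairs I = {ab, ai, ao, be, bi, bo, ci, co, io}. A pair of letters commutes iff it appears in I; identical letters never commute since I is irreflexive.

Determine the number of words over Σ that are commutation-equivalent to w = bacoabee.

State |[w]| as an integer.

44

#0=b has no predecessor
#1=a has no predecessor
#2=c depends on [0:b, 1:a]
#3=o has no predecessor
#4=a depends on [2:c]
#5=b depends on [2:c]
#6=e depends on [3:o, 4:a]
#7=e depends on [6:e]
sources: [0:b, 1:a, 3:o]
N(rest) = Σ N(rest − s) over sources s of rest; N(one piece) = 1:
  size 1 → [5]=1  [7]=1
  size 2 → [5,7]=2  [6,7]=1
  size 3 → [3,6,7]=1  [4,6,7]=1  [5,6,7]=3
  size 4 → [3,4,6,7]=2  [3,5,6,7]=4  [4,5,6,7]=4
  size 5 → [2,4,5,6,7]=4  [3,4,5,6,7]=10
  size 6 → [0,2,4,5,6,7]=4  [1,2,4,5,6,7]=4  [2,3,4,5,6,7]=14
  first=0(b) contributes 18
  first=1(a) contributes 18
  first=3(o) contributes 8
|[w]| = 44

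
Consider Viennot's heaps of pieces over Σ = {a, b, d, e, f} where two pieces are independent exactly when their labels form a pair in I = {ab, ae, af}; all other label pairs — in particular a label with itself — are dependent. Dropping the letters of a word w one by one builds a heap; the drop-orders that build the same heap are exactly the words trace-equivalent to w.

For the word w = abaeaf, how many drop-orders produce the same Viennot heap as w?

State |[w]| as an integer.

20

piece 0:a — minimal
piece 1:b — minimal
piece 2:a rests on {0:a}
piece 3:e rests on {1:b}
piece 4:a rests on {2:a}
piece 5:f rests on {3:e}
minimal pieces: {0:a, 1:b}
ways to finish when only these pieces remain (= sum over removing one remaining piece with nothing left below it):
  1 left: {4}→1  {5}→1
  2 left: {2,4}→1  {3,5}→1  {4,5}→2
  3 left: {0,2,4}→1  {1,3,5}→1  {2,4,5}→3  {3,4,5}→3
  4 left: {0,2,4,5}→4  {1,3,4,5}→4  {2,3,4,5}→6
  placing 0:a first → 10 extensions
  placing 1:b first → 10 extensions
total linear extensions = 20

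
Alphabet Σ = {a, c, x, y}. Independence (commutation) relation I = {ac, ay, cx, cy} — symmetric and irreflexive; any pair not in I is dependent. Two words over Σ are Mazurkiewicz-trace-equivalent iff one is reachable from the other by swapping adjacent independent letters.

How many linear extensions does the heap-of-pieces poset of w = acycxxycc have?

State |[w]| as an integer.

0(a) covers ∅
1(c) covers ∅
2(y) covers ∅
3(c) covers 1:c
4(x) covers 0:a, 2:y
5(x) covers 4:x
6(y) covers 5:x
7(c) covers 3:c
8(c) covers 7:c
floor of heap: 0:a, 1:c, 2:y
completions by unplaced set U, small U first (add the entries for U minus each lowest piece of U):
  |U|=1: {6}:1  {8}:1
  |U|=2: {5,6}:1  {6,8}:2  {7,8}:1
  |U|=3: {3,7,8}:1  {4,5,6}:1  {5,6,8}:3  {6,7,8}:3
  |U|=4: {0,4,5,6}:1  {1,3,7,8}:1  {2,4,5,6}:1  {3,6,7,8}:4  {4,5,6,8}:4  {5,6,7,8}:6
  |U|=5: {0,2,4,5,6}:2  {0,4,5,6,8}:5  {1,3,6,7,8}:5  {2,4,5,6,8}:5  {3,5,6,7,8}:10  {4,5,6,7,8}:10
  |U|=6: {0,2,4,5,6,8}:12  {0,4,5,6,7,8}:15  {1,3,5,6,7,8}:15  {2,4,5,6,7,8}:15  {3,4,5,6,7,8}:20
  |U|=7: {0,2,4,5,6,7,8}:42  {0,3,4,5,6,7,8}:35  {1,3,4,5,6,7,8}:35  {2,3,4,5,6,7,8}:35
  start at 0(a): 70
  start at 1(c): 112
  start at 2(y): 70
sum over floor = 252

252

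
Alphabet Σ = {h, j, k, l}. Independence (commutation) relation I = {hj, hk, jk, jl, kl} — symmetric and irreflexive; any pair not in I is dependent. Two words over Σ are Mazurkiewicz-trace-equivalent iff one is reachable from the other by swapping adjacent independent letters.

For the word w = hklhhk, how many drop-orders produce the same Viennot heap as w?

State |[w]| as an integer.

15

#0=h has no predecessor
#1=k has no predecessor
#2=l depends on [0:h]
#3=h depends on [2:l]
#4=h depends on [3:h]
#5=k depends on [1:k]
sources: [0:h, 1:k]
N(rest) = Σ N(rest − s) over sources s of rest; N(one piece) = 1:
  size 1 → [4]=1  [5]=1
  size 2 → [1,5]=1  [3,4]=1  [4,5]=2
  size 3 → [1,4,5]=3  [2,3,4]=1  [3,4,5]=3
  size 4 → [0,2,3,4]=1  [1,3,4,5]=6  [2,3,4,5]=4
  first=0(h) contributes 10
  first=1(k) contributes 5
|[w]| = 15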